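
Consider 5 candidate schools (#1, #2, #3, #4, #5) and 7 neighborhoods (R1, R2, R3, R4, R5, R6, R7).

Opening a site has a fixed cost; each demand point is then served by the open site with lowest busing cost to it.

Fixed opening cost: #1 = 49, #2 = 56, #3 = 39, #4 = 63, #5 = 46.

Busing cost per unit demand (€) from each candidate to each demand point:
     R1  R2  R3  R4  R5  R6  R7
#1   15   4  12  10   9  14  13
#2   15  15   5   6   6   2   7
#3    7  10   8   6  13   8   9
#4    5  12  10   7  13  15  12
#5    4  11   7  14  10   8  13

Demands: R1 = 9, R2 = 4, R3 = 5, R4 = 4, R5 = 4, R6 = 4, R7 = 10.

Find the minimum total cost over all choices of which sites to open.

Open {#2, #5}: assign each demand point to its cheapest open site.
  R1→#5 9×4=36, R2→#5 4×11=44, R3→#2 5×5=25, R4→#2 4×6=24, R5→#2 4×6=24, R6→#2 4×2=8, R7→#2 10×7=70
  busing cost 231, fixed 102 → total 333.
Compare {#2, #3}: busing cost 254 + fixed 95 = 349.
Compare {#1, #2, #5}: busing cost 203 + fixed 151 = 354.
Compare {#2, #4}: busing cost 244 + fixed 119 = 363.
All other subsets cost ≥ 349. Minimum total cost: 333.

333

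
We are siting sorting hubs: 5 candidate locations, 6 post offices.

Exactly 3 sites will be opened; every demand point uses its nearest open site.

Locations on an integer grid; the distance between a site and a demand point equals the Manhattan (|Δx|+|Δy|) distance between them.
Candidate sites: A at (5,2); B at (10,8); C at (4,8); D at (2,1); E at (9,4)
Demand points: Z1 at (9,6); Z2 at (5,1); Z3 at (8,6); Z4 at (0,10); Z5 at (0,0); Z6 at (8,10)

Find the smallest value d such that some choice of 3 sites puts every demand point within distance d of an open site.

6

Open {B, C, D}.
  Farthest demand point is Z4 at distance 6 (to C); all others are ≤ 6.
With {C, D, E} the worst case is 6.
With {A, B, C} the worst case is 7.
No size-3 selection achieves below 6.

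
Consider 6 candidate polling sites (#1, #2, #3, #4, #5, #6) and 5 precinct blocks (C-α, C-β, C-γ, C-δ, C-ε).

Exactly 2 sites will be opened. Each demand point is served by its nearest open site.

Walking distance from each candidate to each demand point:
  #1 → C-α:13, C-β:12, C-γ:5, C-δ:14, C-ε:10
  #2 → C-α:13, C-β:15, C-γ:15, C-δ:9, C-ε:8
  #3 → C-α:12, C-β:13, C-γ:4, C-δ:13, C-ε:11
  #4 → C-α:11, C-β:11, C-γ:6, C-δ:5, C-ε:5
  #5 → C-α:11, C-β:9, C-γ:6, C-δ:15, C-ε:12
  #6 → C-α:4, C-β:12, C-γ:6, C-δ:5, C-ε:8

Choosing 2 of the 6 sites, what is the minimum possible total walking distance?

Open {#4, #6}.
  C-α→#6 4, C-β→#4 11, C-γ→#4 6, C-δ→#4 5, C-ε→#4 5  ⇒ total 31.
Compare {#5, #6}: total 32.
Compare {#3, #6}: total 33.
No size-2 selection does better; minimum is 31.

31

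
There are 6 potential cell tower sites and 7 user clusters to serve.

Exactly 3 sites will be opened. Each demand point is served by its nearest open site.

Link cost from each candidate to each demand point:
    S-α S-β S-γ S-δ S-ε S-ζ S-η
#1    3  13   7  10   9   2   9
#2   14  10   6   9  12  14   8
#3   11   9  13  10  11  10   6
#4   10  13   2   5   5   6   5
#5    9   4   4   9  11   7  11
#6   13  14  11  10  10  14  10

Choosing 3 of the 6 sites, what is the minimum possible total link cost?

26

Open {#1, #4, #5}.
  S-α→#1 3, S-β→#5 4, S-γ→#4 2, S-δ→#4 5, S-ε→#4 5, S-ζ→#1 2, S-η→#4 5  ⇒ total 26.
Compare {#1, #3, #4}: total 31.
Compare {#1, #2, #4}: total 32.
No size-3 selection does better; minimum is 26.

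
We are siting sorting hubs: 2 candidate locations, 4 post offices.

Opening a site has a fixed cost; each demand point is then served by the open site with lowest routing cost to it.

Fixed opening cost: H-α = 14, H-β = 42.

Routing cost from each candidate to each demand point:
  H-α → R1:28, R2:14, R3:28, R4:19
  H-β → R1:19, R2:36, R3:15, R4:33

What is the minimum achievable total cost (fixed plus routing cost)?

Open {H-α}: assign each demand point to its cheapest open site.
  R1→H-α 28, R2→H-α 14, R3→H-α 28, R4→H-α 19
  routing cost 89, fixed 14 → total 103.
Compare {H-α, H-β}: routing cost 67 + fixed 56 = 123.
Compare {H-β}: routing cost 103 + fixed 42 = 145.

103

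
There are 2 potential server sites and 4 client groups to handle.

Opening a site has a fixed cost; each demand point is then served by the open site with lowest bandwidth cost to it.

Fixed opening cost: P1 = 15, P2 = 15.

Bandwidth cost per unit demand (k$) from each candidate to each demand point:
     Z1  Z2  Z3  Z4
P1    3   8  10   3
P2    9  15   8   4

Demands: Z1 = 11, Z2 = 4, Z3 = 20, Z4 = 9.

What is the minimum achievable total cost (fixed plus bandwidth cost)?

282

Open {P1, P2}: assign each demand point to its cheapest open site.
  Z1→P1 11×3=33, Z2→P1 4×8=32, Z3→P2 20×8=160, Z4→P1 9×3=27
  bandwidth cost 252, fixed 30 → total 282.
Compare {P1}: bandwidth cost 292 + fixed 15 = 307.
Compare {P2}: bandwidth cost 355 + fixed 15 = 370.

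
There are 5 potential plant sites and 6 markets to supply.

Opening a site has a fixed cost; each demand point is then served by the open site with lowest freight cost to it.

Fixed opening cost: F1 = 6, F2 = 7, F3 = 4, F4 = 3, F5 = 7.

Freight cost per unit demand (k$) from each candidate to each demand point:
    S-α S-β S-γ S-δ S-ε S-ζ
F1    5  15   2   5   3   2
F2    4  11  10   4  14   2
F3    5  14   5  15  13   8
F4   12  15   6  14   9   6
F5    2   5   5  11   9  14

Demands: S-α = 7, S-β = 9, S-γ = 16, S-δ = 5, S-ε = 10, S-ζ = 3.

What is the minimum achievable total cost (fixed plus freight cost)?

Open {F1, F5}: assign each demand point to its cheapest open site.
  S-α→F5 7×2=14, S-β→F5 9×5=45, S-γ→F1 16×2=32, S-δ→F1 5×5=25, S-ε→F1 10×3=30, S-ζ→F1 3×2=6
  freight cost 152, fixed 13 → total 165.
Compare {F1, F2, F5}: freight cost 147 + fixed 20 = 167.
Compare {F1, F4, F5}: freight cost 152 + fixed 16 = 168.
Compare {F1, F3, F5}: freight cost 152 + fixed 17 = 169.
All other subsets cost ≥ 167. Minimum total cost: 165.

165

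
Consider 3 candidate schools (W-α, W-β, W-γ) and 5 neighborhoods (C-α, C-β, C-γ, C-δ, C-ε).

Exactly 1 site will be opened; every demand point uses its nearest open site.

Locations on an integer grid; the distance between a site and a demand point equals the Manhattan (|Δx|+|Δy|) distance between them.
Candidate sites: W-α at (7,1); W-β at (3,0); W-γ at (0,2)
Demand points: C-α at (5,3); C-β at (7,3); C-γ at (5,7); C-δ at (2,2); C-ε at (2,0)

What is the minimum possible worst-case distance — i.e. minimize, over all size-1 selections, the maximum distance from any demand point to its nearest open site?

8

Open {W-α}.
  Farthest demand point is C-γ at distance 8 (to W-α); all others are ≤ 8.
With {W-β} the worst case is 9.
With {W-γ} the worst case is 10.
No size-1 selection achieves below 8.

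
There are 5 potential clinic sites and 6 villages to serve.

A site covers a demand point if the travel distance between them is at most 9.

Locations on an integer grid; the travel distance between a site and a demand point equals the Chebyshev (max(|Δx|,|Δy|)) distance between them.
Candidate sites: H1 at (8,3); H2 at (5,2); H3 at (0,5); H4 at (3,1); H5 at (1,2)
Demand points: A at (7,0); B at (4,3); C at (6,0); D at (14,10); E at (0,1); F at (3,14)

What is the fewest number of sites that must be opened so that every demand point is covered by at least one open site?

2

Coverage sets (demand points within 9 of each site):
  H1: {A, B, C, D, E}
  H2: {A, B, C, D, E}
  H3: {A, B, C, E, F}
  H4: {A, B, C, E}
  H5: {A, B, C, E}
No single site covers all 6 demand points.
But {H1, H3} covers everything, so the minimum is 2.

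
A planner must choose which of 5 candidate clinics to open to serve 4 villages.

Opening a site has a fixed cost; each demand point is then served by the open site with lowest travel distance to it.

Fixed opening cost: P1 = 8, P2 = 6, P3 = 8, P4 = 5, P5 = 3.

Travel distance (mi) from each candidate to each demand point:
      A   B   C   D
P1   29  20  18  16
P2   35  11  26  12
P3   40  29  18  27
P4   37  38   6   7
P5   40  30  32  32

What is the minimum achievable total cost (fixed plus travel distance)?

70

Open {P2, P4}: assign each demand point to its cheapest open site.
  A→P2 35, B→P2 11, C→P4 6, D→P4 7
  travel distance 59, fixed 11 → total 70.
Compare {P1, P2, P4}: travel distance 53 + fixed 19 = 72.
Compare {P2, P4, P5}: travel distance 59 + fixed 14 = 73.
Compare {P1, P4}: travel distance 62 + fixed 13 = 75.
All other subsets cost ≥ 72. Minimum total cost: 70.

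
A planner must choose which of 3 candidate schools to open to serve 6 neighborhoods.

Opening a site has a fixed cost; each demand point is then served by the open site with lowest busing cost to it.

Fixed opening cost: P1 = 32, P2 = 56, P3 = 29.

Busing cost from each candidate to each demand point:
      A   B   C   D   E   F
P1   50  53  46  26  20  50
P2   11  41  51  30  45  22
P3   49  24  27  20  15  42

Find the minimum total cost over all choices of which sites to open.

204

Open {P2, P3}: assign each demand point to its cheapest open site.
  A→P2 11, B→P3 24, C→P3 27, D→P3 20, E→P3 15, F→P2 22
  busing cost 119, fixed 85 → total 204.
Compare {P3}: busing cost 177 + fixed 29 = 206.
Compare {P1, P2, P3}: busing cost 119 + fixed 117 = 236.
Compare {P1, P3}: busing cost 177 + fixed 61 = 238.
All other subsets cost ≥ 206. Minimum total cost: 204.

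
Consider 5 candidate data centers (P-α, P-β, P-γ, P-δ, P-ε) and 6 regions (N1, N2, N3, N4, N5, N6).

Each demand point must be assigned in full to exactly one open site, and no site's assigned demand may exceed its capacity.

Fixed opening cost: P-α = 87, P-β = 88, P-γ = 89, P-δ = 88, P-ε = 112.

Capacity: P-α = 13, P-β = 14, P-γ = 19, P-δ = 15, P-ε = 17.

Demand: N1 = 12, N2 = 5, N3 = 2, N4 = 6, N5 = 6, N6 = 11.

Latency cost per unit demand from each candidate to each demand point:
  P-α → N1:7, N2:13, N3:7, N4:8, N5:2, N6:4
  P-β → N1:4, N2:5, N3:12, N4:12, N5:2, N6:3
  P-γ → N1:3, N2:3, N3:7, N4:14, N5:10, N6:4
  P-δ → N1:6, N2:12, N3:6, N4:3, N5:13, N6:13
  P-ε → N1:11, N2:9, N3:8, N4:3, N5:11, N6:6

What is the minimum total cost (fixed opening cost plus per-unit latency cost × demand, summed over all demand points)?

422

Open {P-α, P-β, P-γ}; cheapest assignment that respects the capacities:
  P-α (cap 13, load 12): N4, N5 — cost 6×8 + 6×2 = 60
  P-β (cap 14, load 11): N6 — cost 11×3 = 33
  P-γ (cap 19, load 19): N1, N2, N3 — cost 12×3 + 5×3 + 2×7 = 65
  Shipping 158, fixed 264 → total 422.
  Any other capacity-feasible assignment to {P-α, P-β, P-γ} ships for at least 158.
Compare {P-α, P-γ, P-ε}: its best feasible assignment gives total 449.
Compare {P-β, P-γ, P-ε}: its best feasible assignment gives total 450.
Every other set of open sites that can feasibly serve all demand totals ≥ 449 even under its best assignment. Minimum: 422.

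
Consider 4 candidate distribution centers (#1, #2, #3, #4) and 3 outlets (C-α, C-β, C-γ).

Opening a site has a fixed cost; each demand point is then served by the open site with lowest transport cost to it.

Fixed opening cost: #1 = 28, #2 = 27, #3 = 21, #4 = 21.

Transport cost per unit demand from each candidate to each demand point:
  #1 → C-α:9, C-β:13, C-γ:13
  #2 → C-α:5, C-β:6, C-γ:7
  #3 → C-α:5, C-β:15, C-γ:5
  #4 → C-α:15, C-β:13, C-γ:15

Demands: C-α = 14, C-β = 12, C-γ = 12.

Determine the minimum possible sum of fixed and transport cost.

250

Open {#2, #3}: assign each demand point to its cheapest open site.
  C-α→#2 14×5=70, C-β→#2 12×6=72, C-γ→#3 12×5=60
  transport cost 202, fixed 48 → total 250.
Compare {#2}: transport cost 226 + fixed 27 = 253.
Compare {#2, #3, #4}: transport cost 202 + fixed 69 = 271.
Compare {#2, #4}: transport cost 226 + fixed 48 = 274.
All other subsets cost ≥ 253. Minimum total cost: 250.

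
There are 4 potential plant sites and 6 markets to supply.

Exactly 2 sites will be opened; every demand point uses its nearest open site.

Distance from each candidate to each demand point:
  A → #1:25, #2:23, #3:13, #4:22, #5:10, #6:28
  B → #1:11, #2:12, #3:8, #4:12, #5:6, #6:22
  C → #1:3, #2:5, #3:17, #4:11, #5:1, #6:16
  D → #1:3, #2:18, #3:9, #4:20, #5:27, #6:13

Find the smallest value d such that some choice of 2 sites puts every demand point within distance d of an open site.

13

Open {B, D}.
  Farthest demand point is #6 at distance 13 (to D); all others are ≤ 13.
With {C, D} the worst case is 13.
With {A, C} the worst case is 16.
No size-2 selection achieves below 13.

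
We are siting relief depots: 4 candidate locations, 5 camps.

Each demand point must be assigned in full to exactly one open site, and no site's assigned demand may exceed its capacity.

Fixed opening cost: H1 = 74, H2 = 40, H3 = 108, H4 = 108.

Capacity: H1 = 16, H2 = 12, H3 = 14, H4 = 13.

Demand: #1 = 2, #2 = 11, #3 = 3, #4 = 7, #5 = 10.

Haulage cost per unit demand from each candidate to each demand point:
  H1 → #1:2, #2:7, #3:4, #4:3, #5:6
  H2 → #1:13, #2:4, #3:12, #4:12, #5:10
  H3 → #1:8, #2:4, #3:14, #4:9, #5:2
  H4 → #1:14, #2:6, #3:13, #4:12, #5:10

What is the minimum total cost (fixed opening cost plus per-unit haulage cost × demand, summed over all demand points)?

323

Open {H1, H2, H3}; cheapest assignment that respects the capacities:
  H1 (cap 16, load 12): #1, #3, #4 — cost 2×2 + 3×4 + 7×3 = 37
  H2 (cap 12, load 11): #2 — cost 11×4 = 44
  H3 (cap 14, load 10): #5 — cost 10×2 = 20
  Shipping 101, fixed 222 → total 323.
  Any other capacity-feasible assignment to {H1, H2, H3} ships for at least 101.
Compare {H1, H2, H4}: its best feasible assignment gives total 403.
Compare {H1, H3, H4}: its best feasible assignment gives total 413.
Every other set of open sites that can feasibly serve all demand totals ≥ 403 even under its best assignment. Minimum: 323.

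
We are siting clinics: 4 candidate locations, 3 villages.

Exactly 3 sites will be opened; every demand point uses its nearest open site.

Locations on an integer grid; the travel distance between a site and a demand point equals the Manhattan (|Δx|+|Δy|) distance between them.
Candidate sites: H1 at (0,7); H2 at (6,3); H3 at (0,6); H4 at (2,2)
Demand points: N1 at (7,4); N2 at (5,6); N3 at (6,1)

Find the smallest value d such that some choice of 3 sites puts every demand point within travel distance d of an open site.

Open {H1, H2, H3}.
  Farthest demand point is N2 at travel distance 4 (to H2); all others are ≤ 4.
With {H1, H2, H4} the worst case is 4.
With {H2, H3, H4} the worst case is 4.
No size-3 selection achieves below 4.

4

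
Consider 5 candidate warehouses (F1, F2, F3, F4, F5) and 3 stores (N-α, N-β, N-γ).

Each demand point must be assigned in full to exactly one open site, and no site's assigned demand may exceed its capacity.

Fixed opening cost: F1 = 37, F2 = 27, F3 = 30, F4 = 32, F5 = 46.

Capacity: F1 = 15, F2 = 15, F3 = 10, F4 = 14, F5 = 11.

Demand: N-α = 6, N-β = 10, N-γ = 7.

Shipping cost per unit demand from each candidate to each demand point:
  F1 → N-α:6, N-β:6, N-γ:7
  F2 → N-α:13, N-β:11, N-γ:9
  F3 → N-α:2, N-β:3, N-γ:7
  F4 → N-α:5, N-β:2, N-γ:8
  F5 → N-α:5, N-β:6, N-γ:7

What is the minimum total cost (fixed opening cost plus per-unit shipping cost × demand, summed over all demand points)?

174

Open {F1, F4}; cheapest assignment that respects the capacities:
  F1 (cap 15, load 13): N-α, N-γ — cost 6×6 + 7×7 = 85
  F4 (cap 14, load 10): N-β — cost 10×2 = 20
  Shipping 105, fixed 69 → total 174.
  Any other capacity-feasible assignment to {F1, F4} ships for at least 105.
Compare {F3, F4}: its best feasible assignment gives total 178.
Compare {F1, F3, F4}: its best feasible assignment gives total 180.
Every other set of open sites that can feasibly serve all demand totals ≥ 178 even under its best assignment. Minimum: 174.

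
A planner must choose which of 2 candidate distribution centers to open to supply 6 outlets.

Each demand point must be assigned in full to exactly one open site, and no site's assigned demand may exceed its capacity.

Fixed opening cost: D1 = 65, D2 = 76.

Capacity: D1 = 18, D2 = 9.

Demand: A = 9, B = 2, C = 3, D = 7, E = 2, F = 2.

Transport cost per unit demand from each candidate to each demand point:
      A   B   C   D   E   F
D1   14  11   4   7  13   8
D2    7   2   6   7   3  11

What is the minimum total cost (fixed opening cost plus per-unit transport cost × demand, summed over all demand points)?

329

Open {D1, D2}; cheapest assignment that respects the capacities:
  D1 (cap 18, load 16): B, C, D, E, F — cost 2×11 + 3×4 + 7×7 + 2×13 + 2×8 = 125
  D2 (cap 9, load 9): A — cost 9×7 = 63
  Shipping 188, fixed 141 → total 329.
  Any other capacity-feasible assignment to {D1, D2} ships for at least 188.
Total demand is 25 and no other set of sites has combined capacity ≥ 25, so {D1, D2} is the only feasible choice of open sites. Minimum: 329.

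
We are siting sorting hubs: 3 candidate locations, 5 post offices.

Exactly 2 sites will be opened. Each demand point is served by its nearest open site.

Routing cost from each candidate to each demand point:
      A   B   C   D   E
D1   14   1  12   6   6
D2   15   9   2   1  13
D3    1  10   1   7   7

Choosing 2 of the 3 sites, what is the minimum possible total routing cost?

Open {D1, D3}.
  A→D3 1, B→D1 1, C→D3 1, D→D1 6, E→D1 6  ⇒ total 15.
Compare {D2, D3}: total 19.
Compare {D1, D2}: total 24.

15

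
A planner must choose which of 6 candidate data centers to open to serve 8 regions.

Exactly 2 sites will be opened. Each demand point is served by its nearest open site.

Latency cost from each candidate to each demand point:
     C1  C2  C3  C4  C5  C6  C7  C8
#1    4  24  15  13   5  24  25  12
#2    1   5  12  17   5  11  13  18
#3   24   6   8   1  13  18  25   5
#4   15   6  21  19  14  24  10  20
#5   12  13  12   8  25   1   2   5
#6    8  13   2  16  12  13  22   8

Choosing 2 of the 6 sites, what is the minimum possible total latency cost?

39

Open {#2, #5}.
  C1→#2 1, C2→#2 5, C3→#2 12, C4→#5 8, C5→#2 5, C6→#5 1, C7→#5 2, C8→#5 5  ⇒ total 39.
Compare {#3, #5}: total 48.
Compare {#2, #3}: total 49.
No size-2 selection does better; minimum is 39.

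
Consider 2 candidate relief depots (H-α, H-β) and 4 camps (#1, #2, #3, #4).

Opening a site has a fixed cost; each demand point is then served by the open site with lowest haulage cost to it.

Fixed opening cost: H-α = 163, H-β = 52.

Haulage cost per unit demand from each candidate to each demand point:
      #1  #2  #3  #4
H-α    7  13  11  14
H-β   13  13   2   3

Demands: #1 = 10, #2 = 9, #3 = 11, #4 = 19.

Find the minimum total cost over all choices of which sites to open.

Open {H-β}: assign each demand point to its cheapest open site.
  #1→H-β 10×13=130, #2→H-β 9×13=117, #3→H-β 11×2=22, #4→H-β 19×3=57
  haulage cost 326, fixed 52 → total 378.
Compare {H-α, H-β}: haulage cost 266 + fixed 215 = 481.
Compare {H-α}: haulage cost 574 + fixed 163 = 737.

378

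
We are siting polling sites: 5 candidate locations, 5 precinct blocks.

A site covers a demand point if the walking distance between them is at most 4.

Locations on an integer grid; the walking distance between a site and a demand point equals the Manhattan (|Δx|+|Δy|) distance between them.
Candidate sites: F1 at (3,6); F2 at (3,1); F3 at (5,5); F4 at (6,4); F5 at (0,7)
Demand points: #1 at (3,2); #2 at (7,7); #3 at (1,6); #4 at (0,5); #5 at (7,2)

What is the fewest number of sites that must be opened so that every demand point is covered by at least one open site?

2

Coverage sets (demand points within 4 of each site):
  F1: {#1, #3, #4}
  F2: {#1}
  F3: {#2}
  F4: {#2, #5}
  F5: {#3, #4}
No single site covers all 5 demand points.
But {F1, F4} covers everything, so the minimum is 2.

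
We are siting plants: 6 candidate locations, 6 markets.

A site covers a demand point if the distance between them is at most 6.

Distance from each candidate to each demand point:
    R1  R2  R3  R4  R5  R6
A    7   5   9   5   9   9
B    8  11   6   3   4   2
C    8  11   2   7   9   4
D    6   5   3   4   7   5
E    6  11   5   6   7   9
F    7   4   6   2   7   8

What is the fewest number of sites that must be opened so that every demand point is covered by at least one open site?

Coverage sets (demand points within 6 of each site):
  A: {R2, R4}
  B: {R3, R4, R5, R6}
  C: {R3, R6}
  D: {R1, R2, R3, R4, R6}
  E: {R1, R3, R4}
  F: {R2, R3, R4}
No single site covers all 6 demand points.
But {B, D} covers everything, so the minimum is 2.

2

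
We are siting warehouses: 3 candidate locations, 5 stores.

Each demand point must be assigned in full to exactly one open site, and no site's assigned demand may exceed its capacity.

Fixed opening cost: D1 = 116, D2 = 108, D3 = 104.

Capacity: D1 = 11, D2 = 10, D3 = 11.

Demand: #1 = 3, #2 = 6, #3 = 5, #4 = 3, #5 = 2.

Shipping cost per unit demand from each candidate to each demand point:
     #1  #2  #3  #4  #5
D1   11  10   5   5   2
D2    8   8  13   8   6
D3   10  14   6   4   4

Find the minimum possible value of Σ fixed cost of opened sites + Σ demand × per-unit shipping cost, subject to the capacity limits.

Open {D2, D3}; cheapest assignment that respects the capacities:
  D2 (cap 10, load 9): #1, #2 — cost 3×8 + 6×8 = 72
  D3 (cap 11, load 10): #3, #4, #5 — cost 5×6 + 3×4 + 2×4 = 50
  Shipping 122, fixed 212 → total 334.
  Any other capacity-feasible assignment to {D2, D3} ships for at least 122.
Compare {D1, D2}: its best feasible assignment gives total 340.
Compare {D1, D3}: its best feasible assignment gives total 355.
Every other set of open sites that can feasibly serve all demand totals ≥ 340 even under its best assignment. Minimum: 334.

334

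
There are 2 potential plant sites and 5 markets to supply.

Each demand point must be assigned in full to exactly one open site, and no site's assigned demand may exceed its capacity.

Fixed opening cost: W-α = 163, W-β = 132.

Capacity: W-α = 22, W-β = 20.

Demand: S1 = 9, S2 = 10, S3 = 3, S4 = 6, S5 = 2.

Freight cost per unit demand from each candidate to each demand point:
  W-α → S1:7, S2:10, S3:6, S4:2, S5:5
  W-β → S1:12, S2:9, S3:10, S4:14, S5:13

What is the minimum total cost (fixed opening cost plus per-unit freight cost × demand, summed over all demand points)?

Open {W-α, W-β}; cheapest assignment that respects the capacities:
  W-α (cap 22, load 20): S1, S3, S4, S5 — cost 9×7 + 3×6 + 6×2 + 2×5 = 103
  W-β (cap 20, load 10): S2 — cost 10×9 = 90
  Shipping 193, fixed 295 → total 488.
  Any other capacity-feasible assignment to {W-α, W-β} ships for at least 193.
Total demand is 30 and no other set of sites has combined capacity ≥ 30, so {W-α, W-β} is the only feasible choice of open sites. Minimum: 488.

488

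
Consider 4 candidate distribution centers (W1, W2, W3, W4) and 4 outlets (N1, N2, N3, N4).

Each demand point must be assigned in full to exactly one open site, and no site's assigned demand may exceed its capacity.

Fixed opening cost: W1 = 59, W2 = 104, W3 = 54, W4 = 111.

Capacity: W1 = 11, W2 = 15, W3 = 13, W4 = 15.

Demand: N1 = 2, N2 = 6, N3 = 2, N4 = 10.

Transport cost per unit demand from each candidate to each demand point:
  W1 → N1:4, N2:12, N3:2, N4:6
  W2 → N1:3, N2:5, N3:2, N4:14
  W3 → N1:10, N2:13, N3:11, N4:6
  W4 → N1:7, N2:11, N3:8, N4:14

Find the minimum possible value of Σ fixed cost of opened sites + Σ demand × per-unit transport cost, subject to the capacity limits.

257

Open {W1, W3}; cheapest assignment that respects the capacities:
  W1 (cap 11, load 10): N1, N2, N3 — cost 2×4 + 6×12 + 2×2 = 84
  W3 (cap 13, load 10): N4 — cost 10×6 = 60
  Shipping 144, fixed 113 → total 257.
  Any other capacity-feasible assignment to {W1, W3} ships for at least 144.
Compare {W2, W3}: its best feasible assignment gives total 258.
Compare {W1, W2}: its best feasible assignment gives total 263.
Every other set of open sites that can feasibly serve all demand totals ≥ 258 even under its best assignment. Minimum: 257.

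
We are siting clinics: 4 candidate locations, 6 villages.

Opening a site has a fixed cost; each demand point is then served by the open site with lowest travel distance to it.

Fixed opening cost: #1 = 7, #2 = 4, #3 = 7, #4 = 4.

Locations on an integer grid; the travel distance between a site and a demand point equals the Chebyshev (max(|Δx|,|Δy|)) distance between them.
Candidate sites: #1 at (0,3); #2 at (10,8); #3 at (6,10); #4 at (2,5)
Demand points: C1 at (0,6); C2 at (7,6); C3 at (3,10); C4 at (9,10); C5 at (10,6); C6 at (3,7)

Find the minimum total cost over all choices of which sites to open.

24

Open {#2, #4}: assign each demand point to its cheapest open site.
  C1→#4 2, C2→#2 3, C3→#4 5, C4→#2 2, C5→#2 2, C6→#4 2
  travel distance 16, fixed 8 → total 24.
Compare {#3, #4}: travel distance 18 + fixed 11 = 29.
Compare {#2, #3, #4}: travel distance 14 + fixed 15 = 29.
Compare {#3}: travel distance 23 + fixed 7 = 30.
All other subsets cost ≥ 29. Minimum total cost: 24.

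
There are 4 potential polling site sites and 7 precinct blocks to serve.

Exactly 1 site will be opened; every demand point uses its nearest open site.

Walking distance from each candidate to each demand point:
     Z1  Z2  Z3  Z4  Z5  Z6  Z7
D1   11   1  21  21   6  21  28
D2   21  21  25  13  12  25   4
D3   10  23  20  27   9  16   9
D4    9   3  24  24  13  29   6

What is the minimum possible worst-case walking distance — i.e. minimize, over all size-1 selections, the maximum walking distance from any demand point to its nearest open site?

Open {D2}.
  Farthest demand point is Z3 at walking distance 25 (to D2); all others are ≤ 25.
With {D3} the worst case is 27.
With {D1} the worst case is 28.
No size-1 selection achieves below 25.

25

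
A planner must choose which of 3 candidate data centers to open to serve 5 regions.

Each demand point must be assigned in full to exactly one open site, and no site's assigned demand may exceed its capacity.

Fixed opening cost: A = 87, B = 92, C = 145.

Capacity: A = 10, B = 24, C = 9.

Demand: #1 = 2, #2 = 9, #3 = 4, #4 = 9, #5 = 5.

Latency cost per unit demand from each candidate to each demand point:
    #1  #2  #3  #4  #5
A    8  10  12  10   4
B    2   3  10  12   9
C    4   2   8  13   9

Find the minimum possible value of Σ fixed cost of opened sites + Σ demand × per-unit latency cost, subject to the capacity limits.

378

Open {A, B}; cheapest assignment that respects the capacities:
  A (cap 10, load 5): #5 — cost 5×4 = 20
  B (cap 24, load 24): #1, #2, #3, #4 — cost 2×2 + 9×3 + 4×10 + 9×12 = 179
  Shipping 199, fixed 179 → total 378.
  Any other capacity-feasible assignment to {A, B} ships for at least 199.
Compare {B, C}: its best feasible assignment gives total 452.
Compare {A, B, C}: its best feasible assignment gives total 514.
Every other set of open sites that can feasibly serve all demand totals ≥ 452 even under its best assignment. Minimum: 378.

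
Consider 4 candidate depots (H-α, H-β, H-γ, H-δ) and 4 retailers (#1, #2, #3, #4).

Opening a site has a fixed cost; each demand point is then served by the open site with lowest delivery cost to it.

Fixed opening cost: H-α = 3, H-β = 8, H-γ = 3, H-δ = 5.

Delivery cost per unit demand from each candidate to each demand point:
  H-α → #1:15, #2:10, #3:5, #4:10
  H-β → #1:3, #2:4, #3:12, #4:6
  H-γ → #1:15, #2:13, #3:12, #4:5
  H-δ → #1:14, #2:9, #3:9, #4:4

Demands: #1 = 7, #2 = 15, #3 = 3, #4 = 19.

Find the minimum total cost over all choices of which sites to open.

Open {H-α, H-β, H-δ}: assign each demand point to its cheapest open site.
  #1→H-β 7×3=21, #2→H-β 15×4=60, #3→H-α 3×5=15, #4→H-δ 19×4=76
  delivery cost 172, fixed 16 → total 188.
Compare {H-α, H-β, H-γ, H-δ}: delivery cost 172 + fixed 19 = 191.
Compare {H-β, H-δ}: delivery cost 184 + fixed 13 = 197.
Compare {H-β, H-γ, H-δ}: delivery cost 184 + fixed 16 = 200.
All other subsets cost ≥ 191. Minimum total cost: 188.

188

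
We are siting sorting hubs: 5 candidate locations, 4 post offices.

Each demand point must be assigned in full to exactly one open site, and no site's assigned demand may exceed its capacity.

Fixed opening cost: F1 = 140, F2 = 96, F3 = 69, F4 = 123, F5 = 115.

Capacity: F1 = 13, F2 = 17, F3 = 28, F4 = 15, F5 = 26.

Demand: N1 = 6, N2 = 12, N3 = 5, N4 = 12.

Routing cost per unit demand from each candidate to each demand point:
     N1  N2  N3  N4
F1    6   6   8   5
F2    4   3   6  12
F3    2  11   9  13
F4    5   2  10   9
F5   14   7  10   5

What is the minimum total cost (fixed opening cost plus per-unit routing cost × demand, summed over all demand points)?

Open {F3, F5}; cheapest assignment that respects the capacities:
  F3 (cap 28, load 11): N1, N3 — cost 6×2 + 5×9 = 57
  F5 (cap 26, load 24): N2, N4 — cost 12×7 + 12×5 = 144
  Shipping 201, fixed 184 → total 385.
  Any other capacity-feasible assignment to {F3, F5} ships for at least 201.
Compare {F2, F3}: its best feasible assignment gives total 399.
Compare {F2, F5}: its best feasible assignment gives total 409.
Every other set of open sites that can feasibly serve all demand totals ≥ 399 even under its best assignment. Minimum: 385.

385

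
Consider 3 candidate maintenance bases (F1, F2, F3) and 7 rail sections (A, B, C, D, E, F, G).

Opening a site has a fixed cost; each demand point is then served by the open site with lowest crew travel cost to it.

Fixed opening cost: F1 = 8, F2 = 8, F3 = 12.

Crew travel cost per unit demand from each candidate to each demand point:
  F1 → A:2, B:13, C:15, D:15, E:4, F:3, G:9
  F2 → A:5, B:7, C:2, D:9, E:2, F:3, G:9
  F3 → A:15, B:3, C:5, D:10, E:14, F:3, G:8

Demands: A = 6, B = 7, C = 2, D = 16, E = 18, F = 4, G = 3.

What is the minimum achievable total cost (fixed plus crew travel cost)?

281

Open {F1, F2, F3}: assign each demand point to its cheapest open site.
  A→F1 6×2=12, B→F3 7×3=21, C→F2 2×2=4, D→F2 16×9=144, E→F2 18×2=36, F→F1 4×3=12, G→F3 3×8=24
  crew travel cost 253, fixed 28 → total 281.
Compare {F2, F3}: crew travel cost 271 + fixed 20 = 291.
Compare {F1, F2}: crew travel cost 284 + fixed 16 = 300.
Compare {F2}: crew travel cost 302 + fixed 8 = 310.
All other subsets cost ≥ 291. Minimum total cost: 281.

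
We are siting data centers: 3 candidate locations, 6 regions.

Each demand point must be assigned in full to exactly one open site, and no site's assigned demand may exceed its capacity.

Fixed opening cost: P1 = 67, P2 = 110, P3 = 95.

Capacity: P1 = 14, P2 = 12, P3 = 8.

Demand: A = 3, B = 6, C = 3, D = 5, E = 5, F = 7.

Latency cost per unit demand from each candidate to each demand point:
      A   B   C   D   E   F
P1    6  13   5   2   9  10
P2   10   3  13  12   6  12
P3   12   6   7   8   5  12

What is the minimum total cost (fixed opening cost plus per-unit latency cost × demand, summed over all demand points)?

Open {P1, P2, P3}; cheapest assignment that respects the capacities:
  P1 (cap 14, load 12): D, F — cost 5×2 + 7×10 = 80
  P2 (cap 12, load 9): A, B — cost 3×10 + 6×3 = 48
  P3 (cap 8, load 8): C, E — cost 3×7 + 5×5 = 46
  Shipping 174, fixed 272 → total 446.
  Any other capacity-feasible assignment to {P1, P2, P3} ships for at least 174.
Total demand is 29 and no other set of sites has combined capacity ≥ 29, so {P1, P2, P3} is the only feasible choice of open sites. Minimum: 446.

446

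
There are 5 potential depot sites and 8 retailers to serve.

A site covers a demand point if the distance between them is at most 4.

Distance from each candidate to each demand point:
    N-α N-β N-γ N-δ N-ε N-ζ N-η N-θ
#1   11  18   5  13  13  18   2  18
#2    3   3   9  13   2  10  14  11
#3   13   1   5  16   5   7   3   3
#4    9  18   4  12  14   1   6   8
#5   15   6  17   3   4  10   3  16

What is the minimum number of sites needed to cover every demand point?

Coverage sets (demand points within 4 of each site):
  #1: {N-η}
  #2: {N-α, N-β, N-ε}
  #3: {N-β, N-η, N-θ}
  #4: {N-γ, N-ζ}
  #5: {N-δ, N-ε, N-η}
No 3 sites suffice: every size-3 union leaves at least one demand point uncovered.
But {#2, #3, #4, #5} covers everything, so the minimum is 4.

4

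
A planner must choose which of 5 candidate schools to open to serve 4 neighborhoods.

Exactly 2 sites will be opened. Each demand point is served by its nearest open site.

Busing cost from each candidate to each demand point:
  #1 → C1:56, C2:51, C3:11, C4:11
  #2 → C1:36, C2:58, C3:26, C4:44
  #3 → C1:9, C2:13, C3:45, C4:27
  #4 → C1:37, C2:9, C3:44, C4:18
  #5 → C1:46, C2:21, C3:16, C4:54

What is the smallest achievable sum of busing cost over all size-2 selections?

44

Open {#1, #3}.
  C1→#3 9, C2→#3 13, C3→#1 11, C4→#1 11  ⇒ total 44.
Compare {#3, #5}: total 65.
Compare {#1, #4}: total 68.
No size-2 selection does better; minimum is 44.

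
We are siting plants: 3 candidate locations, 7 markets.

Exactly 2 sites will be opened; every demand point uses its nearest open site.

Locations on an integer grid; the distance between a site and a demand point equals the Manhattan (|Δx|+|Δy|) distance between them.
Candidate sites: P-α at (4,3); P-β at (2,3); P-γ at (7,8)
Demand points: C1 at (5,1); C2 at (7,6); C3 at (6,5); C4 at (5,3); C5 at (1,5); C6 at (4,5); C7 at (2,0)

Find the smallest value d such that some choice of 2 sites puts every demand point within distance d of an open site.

Open {P-α, P-γ}.
  Farthest demand point is C5 at distance 5 (to P-α); all others are ≤ 5.
With {P-β, P-γ} the worst case is 5.
With {P-α, P-β} the worst case is 6.
No size-2 selection achieves below 5.

5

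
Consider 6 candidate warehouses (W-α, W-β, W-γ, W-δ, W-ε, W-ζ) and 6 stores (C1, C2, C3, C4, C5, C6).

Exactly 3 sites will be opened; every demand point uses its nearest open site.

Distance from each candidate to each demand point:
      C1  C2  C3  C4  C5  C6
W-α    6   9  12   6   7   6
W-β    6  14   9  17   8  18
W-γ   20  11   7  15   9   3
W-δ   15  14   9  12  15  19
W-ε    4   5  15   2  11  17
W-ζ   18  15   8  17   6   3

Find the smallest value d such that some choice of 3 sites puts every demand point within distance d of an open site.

Open {W-α, W-γ, W-ε}.
  Farthest demand point is C3 at distance 7 (to W-γ); all others are ≤ 7.
With {W-γ, W-ε, W-ζ} the worst case is 7.
With {W-α, W-ε, W-ζ} the worst case is 8.
No size-3 selection achieves below 7.

7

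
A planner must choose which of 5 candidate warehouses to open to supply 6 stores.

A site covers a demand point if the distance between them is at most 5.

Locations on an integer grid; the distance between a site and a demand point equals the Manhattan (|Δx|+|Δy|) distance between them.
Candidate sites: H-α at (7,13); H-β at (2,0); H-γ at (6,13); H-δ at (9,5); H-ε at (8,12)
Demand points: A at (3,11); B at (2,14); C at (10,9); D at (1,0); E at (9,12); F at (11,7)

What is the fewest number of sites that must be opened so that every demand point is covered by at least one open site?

3

Coverage sets (demand points within 5 of each site):
  H-α: {E}
  H-β: {D}
  H-γ: {A, B, E}
  H-δ: {C, F}
  H-ε: {C, E}
No 2 sites suffice: every size-2 union leaves at least one demand point uncovered.
But {H-β, H-γ, H-δ} covers everything, so the minimum is 3.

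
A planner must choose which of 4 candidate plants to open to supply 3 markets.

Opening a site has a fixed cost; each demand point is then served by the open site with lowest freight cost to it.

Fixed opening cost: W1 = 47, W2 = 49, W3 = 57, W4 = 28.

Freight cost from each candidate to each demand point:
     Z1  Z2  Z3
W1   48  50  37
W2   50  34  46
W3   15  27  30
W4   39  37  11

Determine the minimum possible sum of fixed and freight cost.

Open {W4}: assign each demand point to its cheapest open site.
  Z1→W4 39, Z2→W4 37, Z3→W4 11
  freight cost 87, fixed 28 → total 115.
Compare {W3}: freight cost 72 + fixed 57 = 129.
Compare {W3, W4}: freight cost 53 + fixed 85 = 138.
Compare {W2, W4}: freight cost 84 + fixed 77 = 161.
All other subsets cost ≥ 129. Minimum total cost: 115.

115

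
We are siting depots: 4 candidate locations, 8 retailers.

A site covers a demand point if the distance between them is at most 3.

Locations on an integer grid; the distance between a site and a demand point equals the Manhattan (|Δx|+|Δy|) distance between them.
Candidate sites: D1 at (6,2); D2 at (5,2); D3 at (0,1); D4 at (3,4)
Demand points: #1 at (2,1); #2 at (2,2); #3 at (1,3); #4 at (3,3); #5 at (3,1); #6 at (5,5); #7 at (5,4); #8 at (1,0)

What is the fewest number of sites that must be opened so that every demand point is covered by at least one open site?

Coverage sets (demand points within 3 of each site):
  D1: {#7}
  D2: {#2, #4, #5, #6, #7}
  D3: {#1, #2, #3, #5, #8}
  D4: {#2, #3, #4, #5, #6, #7}
No single site covers all 8 demand points.
But {D2, D3} covers everything, so the minimum is 2.

2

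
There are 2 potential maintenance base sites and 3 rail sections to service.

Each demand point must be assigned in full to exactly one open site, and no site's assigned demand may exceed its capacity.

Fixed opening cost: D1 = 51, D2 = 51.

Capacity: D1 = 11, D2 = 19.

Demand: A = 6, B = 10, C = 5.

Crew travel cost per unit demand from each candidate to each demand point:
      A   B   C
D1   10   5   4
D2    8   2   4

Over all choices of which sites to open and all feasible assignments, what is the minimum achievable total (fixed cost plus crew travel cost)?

Open {D1, D2}; cheapest assignment that respects the capacities:
  D1 (cap 11, load 5): C — cost 5×4 = 20
  D2 (cap 19, load 16): A, B — cost 6×8 + 10×2 = 68
  Shipping 88, fixed 102 → total 190.
  Any other capacity-feasible assignment to {D1, D2} ships for at least 88.
Total demand is 21 and no other set of sites has combined capacity ≥ 21, so {D1, D2} is the only feasible choice of open sites. Minimum: 190.

190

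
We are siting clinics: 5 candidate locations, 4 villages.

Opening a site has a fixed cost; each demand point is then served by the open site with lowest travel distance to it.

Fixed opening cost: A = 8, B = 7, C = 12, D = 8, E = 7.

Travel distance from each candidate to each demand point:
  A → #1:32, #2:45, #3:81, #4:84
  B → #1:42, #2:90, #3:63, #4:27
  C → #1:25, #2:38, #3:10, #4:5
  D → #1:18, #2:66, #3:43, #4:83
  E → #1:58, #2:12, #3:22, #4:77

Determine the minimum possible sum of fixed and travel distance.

71

Open {C, E}: assign each demand point to its cheapest open site.
  #1→C 25, #2→E 12, #3→C 10, #4→C 5
  travel distance 52, fixed 19 → total 71.
Compare {C, D, E}: travel distance 45 + fixed 27 = 72.
Compare {B, C, E}: travel distance 52 + fixed 26 = 78.
Compare {A, C, E}: travel distance 52 + fixed 27 = 79.
All other subsets cost ≥ 72. Minimum total cost: 71.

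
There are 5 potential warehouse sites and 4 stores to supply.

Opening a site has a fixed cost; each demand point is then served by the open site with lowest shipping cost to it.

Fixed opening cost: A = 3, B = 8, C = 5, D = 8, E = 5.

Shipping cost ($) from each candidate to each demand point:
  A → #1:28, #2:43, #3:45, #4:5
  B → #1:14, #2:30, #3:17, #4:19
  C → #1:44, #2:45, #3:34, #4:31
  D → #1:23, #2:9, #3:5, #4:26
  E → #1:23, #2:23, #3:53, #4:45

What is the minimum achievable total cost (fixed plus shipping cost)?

Open {A, B, D}: assign each demand point to its cheapest open site.
  #1→B 14, #2→D 9, #3→D 5, #4→A 5
  shipping cost 33, fixed 19 → total 52.
Compare {A, D}: shipping cost 42 + fixed 11 = 53.
Compare {A, B, C, D}: shipping cost 33 + fixed 24 = 57.
Compare {A, B, D, E}: shipping cost 33 + fixed 24 = 57.
All other subsets cost ≥ 53. Minimum total cost: 52.

52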